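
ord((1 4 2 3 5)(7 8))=10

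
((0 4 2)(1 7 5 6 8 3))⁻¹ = (0 2 4)(1 3 8 6 5 7)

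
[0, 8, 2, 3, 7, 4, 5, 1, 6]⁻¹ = [0, 7, 2, 3, 5, 6, 8, 4, 1]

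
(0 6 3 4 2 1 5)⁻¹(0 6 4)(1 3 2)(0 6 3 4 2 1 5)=(1 5 4)(2 6 3)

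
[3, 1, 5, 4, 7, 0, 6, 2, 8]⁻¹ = [5, 1, 7, 0, 3, 2, 6, 4, 8]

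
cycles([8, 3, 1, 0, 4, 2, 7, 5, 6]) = (0 8 6 7 5 2 1 3)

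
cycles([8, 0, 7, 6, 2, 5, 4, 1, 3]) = (0 8 3 6 4 2 7 1)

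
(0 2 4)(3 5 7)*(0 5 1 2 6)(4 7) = (0 6)(1 2 7 3)(4 5)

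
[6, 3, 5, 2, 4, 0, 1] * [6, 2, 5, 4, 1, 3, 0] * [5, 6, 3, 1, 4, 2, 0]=[5, 4, 1, 2, 6, 0, 3]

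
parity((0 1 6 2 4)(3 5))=odd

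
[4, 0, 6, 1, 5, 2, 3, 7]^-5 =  [5, 4, 3, 0, 2, 6, 1, 7]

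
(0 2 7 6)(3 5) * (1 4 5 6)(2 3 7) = (0 3 6)(1 4 5 7)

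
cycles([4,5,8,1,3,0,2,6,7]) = (0 4 3 1 5)(2 8 7 6)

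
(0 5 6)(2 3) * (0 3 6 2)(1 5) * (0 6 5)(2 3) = (0 1)(2 5 3 6)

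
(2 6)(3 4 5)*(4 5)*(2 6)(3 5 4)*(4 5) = (3 5 4)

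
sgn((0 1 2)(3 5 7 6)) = -1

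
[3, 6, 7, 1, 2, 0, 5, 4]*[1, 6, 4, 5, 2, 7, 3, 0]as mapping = [0→5, 1→3, 2→0, 3→6, 4→4, 5→1, 6→7, 7→2]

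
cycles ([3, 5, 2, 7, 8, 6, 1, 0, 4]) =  (0 3 7)(1 5 6)(4 8)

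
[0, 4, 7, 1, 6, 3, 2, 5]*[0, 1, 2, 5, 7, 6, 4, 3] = [0, 7, 3, 1, 4, 5, 2, 6]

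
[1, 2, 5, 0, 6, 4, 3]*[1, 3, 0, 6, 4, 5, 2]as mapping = [0→3, 1→0, 2→5, 3→1, 4→2, 5→4, 6→6]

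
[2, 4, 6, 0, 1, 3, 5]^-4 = [2, 1, 6, 0, 4, 3, 5]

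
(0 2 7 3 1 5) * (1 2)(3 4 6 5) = (0 1 3 2 7 4 6 5)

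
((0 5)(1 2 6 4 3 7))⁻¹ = (0 5)(1 7 3 4 6 2)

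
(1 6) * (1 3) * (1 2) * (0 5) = (0 5)(1 6 3 2)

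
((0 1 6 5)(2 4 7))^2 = (0 6)(1 5)(2 7 4)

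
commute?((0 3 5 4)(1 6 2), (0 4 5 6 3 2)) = no:(0 3 5 4)(1 6 2)*(0 4 5 6 3 2) = (0 2 1 3 6), (0 4 5 6 3 2)*(0 3 5 4)(1 6 2) = (1 6 5 2 3)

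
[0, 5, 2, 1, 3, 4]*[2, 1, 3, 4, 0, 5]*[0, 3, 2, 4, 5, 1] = [2, 1, 4, 3, 5, 0] 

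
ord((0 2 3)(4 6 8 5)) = 12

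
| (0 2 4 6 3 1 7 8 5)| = 9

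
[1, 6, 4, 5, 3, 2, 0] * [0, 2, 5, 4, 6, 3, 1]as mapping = [0→2, 1→1, 2→6, 3→3, 4→4, 5→5, 6→0]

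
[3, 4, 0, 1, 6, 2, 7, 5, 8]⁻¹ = [2, 3, 5, 0, 1, 7, 4, 6, 8]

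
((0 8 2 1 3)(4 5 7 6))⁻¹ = (0 3 1 2 8)(4 6 7 5)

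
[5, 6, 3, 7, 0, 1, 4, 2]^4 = [4, 5, 3, 7, 6, 0, 1, 2]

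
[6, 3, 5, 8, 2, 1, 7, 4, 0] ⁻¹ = [8, 5, 4, 1, 7, 2, 0, 6, 3] 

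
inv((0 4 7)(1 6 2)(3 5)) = (0 7 4)(1 2 6)(3 5)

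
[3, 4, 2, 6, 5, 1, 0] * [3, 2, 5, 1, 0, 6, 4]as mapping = [0→1, 1→0, 2→5, 3→4, 4→6, 5→2, 6→3]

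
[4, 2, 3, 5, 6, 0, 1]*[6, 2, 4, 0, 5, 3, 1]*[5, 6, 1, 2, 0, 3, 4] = [3, 0, 5, 2, 6, 4, 1]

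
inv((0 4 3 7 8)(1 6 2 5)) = (0 8 7 3 4)(1 5 2 6)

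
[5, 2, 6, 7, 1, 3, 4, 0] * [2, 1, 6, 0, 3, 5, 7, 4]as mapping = [0→5, 1→6, 2→7, 3→4, 4→1, 5→0, 6→3, 7→2]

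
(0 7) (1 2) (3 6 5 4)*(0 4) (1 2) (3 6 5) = (0 7 4 6 3 5) 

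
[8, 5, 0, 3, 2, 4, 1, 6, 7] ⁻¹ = [2, 6, 4, 3, 5, 1, 7, 8, 0] 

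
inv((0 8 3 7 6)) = (0 6 7 3 8)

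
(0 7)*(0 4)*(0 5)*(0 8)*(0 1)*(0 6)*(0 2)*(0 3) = (0 7 4 5 8 1 6 2 3)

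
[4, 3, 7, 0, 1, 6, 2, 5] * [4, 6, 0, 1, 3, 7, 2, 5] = [3, 1, 5, 4, 6, 2, 0, 7]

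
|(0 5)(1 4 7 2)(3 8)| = 4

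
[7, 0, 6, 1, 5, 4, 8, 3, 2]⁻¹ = [1, 3, 8, 7, 5, 4, 2, 0, 6]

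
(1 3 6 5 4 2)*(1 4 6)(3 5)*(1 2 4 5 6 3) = (1 6)(2 5 3)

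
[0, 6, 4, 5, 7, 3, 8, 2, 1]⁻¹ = [0, 8, 7, 5, 2, 3, 1, 4, 6]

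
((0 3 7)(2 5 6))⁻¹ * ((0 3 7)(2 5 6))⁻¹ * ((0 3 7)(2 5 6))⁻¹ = ()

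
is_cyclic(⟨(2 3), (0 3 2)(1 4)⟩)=no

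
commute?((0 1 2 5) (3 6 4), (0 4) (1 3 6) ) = no:(0 1 2 5) (3 6 4)*(0 4) (1 3 6) = (0 3 1 2 5 4 6), (0 4) (1 3 6)*(0 1 2 5) (3 6 4) = (0 3 4 1 6 2 5) 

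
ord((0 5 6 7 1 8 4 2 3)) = 9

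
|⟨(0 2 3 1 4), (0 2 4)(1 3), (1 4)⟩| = 120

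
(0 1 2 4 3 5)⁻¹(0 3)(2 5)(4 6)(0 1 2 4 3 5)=(0 4)(1 5)(3 6)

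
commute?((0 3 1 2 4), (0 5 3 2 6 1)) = no:(0 3 1 2 4)*(0 5 3 2 6 1) = (0 2 4 5 3)(1 6), (0 5 3 2 6 1)*(0 3 1 2 4) = (0 5 1 3 4)(2 6)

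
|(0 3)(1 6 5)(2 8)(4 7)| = 6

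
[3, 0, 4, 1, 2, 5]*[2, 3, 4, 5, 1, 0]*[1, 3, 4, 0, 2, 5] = [5, 4, 3, 0, 2, 1]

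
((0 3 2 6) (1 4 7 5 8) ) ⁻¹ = (0 6 2 3) (1 8 5 7 4) 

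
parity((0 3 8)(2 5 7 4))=odd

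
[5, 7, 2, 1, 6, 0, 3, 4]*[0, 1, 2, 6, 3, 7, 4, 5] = [7, 5, 2, 1, 4, 0, 6, 3]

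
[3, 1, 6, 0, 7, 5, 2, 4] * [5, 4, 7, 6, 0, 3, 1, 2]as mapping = [0→6, 1→4, 2→1, 3→5, 4→2, 5→3, 6→7, 7→0]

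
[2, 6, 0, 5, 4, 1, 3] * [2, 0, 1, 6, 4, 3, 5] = [1, 5, 2, 3, 4, 0, 6]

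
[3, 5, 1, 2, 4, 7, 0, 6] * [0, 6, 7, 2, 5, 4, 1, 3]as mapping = [0→2, 1→4, 2→6, 3→7, 4→5, 5→3, 6→0, 7→1]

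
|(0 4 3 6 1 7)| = 6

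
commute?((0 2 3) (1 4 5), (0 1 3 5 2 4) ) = yes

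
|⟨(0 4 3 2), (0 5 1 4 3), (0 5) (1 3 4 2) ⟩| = 720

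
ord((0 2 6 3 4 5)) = 6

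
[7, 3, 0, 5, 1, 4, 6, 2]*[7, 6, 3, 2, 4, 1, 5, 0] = [0, 2, 7, 1, 6, 4, 5, 3]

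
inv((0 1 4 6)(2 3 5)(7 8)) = (0 6 4 1)(2 5 3)(7 8)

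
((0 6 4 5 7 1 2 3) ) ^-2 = (0 2 7 4) (1 5 6 3) 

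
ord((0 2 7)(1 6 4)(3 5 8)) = 3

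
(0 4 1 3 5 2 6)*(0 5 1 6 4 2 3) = (0 2 4 6 5 3 1) 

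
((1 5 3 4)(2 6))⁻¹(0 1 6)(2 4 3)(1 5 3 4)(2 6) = (0 5 2)(1 4 6)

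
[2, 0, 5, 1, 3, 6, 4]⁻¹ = [1, 3, 0, 4, 6, 2, 5]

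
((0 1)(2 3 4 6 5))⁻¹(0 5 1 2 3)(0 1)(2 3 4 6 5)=(0 3 4 1 2)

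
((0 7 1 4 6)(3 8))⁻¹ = (0 6 4 1 7)(3 8)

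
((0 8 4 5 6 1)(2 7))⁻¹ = (0 1 6 5 4 8)(2 7)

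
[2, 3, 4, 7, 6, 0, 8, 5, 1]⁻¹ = [5, 8, 0, 1, 2, 7, 4, 3, 6]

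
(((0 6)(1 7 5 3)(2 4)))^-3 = (0 6)(1 7 5 3)(2 4)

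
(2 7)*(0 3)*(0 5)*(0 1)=(0 3 5 1)(2 7)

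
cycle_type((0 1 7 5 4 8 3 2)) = 8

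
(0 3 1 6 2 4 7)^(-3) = (0 2 3 4 1 7 6)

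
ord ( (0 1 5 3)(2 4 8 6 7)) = 20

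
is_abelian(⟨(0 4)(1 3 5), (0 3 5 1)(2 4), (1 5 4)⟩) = no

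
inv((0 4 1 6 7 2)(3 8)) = (0 2 7 6 1 4)(3 8)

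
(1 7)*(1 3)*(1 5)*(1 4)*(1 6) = (1 7 3 5 4 6)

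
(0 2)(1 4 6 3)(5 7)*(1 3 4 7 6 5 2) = (0 1 7 2)(4 5 6)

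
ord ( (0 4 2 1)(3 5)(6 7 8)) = 12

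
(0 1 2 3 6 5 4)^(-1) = (0 4 5 6 3 2 1)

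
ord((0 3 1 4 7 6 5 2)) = 8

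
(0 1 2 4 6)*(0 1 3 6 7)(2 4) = (0 3 6 1 4 7)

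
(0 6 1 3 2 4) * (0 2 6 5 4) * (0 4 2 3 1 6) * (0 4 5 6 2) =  (0 6 2 5)(3 4)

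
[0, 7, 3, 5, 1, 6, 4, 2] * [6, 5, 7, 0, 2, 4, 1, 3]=[6, 3, 0, 4, 5, 1, 2, 7]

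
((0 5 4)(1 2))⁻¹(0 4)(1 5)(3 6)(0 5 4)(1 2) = (0 5)(2 4)(3 6)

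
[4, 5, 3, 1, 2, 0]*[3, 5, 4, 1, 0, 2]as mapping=[0→0, 1→2, 2→1, 3→5, 4→4, 5→3]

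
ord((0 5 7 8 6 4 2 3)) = 8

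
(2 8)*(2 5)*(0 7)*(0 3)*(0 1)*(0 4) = (0 7 3 1 4)(2 8 5)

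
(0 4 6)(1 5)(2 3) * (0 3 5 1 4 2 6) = (0 2 5 4)(3 6)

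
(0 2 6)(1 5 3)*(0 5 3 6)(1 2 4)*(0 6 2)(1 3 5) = (0 4 3)(1 5 2 6)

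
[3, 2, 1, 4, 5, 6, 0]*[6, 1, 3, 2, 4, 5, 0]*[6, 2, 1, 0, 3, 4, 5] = [1, 0, 2, 3, 4, 6, 5]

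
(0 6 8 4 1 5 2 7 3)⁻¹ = (0 3 7 2 5 1 4 8 6)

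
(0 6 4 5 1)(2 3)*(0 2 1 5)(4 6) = (0 4)(1 2 3)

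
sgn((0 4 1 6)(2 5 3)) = -1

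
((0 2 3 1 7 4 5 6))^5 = (0 4 3 6 7 2 5 1)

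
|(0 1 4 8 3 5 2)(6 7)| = 14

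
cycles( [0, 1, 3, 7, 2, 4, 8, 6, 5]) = (2 3 7 6 8 5 4)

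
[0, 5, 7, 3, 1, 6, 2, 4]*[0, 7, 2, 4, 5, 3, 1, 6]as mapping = [0→0, 1→3, 2→6, 3→4, 4→7, 5→1, 6→2, 7→5]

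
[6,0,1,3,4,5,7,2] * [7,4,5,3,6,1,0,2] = [0,7,4,3,6,1,2,5]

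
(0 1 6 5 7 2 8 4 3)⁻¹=(0 3 4 8 2 7 5 6 1)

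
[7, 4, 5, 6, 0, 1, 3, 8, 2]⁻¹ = [4, 5, 8, 6, 1, 2, 3, 0, 7]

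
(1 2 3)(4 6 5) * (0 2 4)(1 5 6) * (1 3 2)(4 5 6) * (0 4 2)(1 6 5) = (0 6 2)(3 5 4)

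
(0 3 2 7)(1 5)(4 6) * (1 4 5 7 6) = (0 3 2 6 5 4 1 7)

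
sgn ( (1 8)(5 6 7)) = -1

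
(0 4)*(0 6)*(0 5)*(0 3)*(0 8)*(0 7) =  (0 4 6 5 3 8 7)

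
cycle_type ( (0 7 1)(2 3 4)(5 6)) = 2.3^2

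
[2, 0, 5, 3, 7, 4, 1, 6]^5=[6, 7, 1, 3, 2, 0, 4, 5]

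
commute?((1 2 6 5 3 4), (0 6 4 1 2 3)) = no:(1 2 6 5 3 4)*(0 6 4 1 2 3) = (0 6 5)(1 3)(2 4), (0 6 4 1 2 3)*(1 2 6 5 3 4) = (0 5 3)(1 6)(2 4)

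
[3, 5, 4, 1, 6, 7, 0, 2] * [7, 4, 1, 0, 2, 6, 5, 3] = [0, 6, 2, 4, 5, 3, 7, 1]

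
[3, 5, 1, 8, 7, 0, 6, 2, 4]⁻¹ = [5, 2, 7, 0, 8, 1, 6, 4, 3]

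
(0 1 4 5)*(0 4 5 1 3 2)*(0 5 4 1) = (0 3 2 5 1 4)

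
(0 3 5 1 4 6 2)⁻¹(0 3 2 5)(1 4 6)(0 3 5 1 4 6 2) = (0 1 3 5)(2 4 6)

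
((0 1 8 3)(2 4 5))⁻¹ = (0 3 8 1)(2 5 4)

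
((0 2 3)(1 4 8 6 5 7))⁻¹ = (0 3 2)(1 7 5 6 8 4)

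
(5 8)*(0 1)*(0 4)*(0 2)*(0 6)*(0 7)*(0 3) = (0 1 4 2 6 7 3)(5 8)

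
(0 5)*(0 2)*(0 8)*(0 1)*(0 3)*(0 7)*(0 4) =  (0 5 2 8 1 3 7 4)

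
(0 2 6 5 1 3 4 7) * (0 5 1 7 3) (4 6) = (0 2 4 3 6 1) (5 7) 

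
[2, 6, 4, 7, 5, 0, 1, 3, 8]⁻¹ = [5, 6, 0, 7, 2, 4, 1, 3, 8]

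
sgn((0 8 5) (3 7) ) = -1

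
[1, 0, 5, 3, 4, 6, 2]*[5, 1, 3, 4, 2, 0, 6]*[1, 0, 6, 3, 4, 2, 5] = [0, 2, 1, 4, 6, 5, 3] 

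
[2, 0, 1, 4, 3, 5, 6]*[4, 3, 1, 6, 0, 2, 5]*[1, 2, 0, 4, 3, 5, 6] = [2, 3, 4, 1, 6, 0, 5]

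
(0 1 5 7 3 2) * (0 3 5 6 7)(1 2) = (0 2 3 1 6 7 5)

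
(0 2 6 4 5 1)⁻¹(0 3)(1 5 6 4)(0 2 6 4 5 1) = (0 1 4 5)(2 3)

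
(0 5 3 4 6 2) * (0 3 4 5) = (2 3 5 4 6)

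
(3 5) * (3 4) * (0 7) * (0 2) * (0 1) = (0 7 2 1)(3 5 4)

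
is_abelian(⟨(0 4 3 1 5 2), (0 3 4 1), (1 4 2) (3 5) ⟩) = no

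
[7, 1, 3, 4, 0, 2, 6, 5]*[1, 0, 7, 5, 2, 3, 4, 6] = [6, 0, 5, 2, 1, 7, 4, 3]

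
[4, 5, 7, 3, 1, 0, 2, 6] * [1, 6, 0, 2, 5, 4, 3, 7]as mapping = [0→5, 1→4, 2→7, 3→2, 4→6, 5→1, 6→0, 7→3]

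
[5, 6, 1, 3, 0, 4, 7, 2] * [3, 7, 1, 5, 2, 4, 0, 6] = [4, 0, 7, 5, 3, 2, 6, 1]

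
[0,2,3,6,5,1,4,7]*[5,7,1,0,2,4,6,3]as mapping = [0→5,1→1,2→0,3→6,4→4,5→7,6→2,7→3]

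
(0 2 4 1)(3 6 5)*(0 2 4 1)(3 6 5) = (0 4)(1 2)(3 5 6)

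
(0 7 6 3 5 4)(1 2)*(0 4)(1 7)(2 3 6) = (0 1 3 5)(2 7)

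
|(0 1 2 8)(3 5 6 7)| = 4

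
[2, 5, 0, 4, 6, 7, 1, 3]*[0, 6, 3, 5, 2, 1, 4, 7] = [3, 1, 0, 2, 4, 7, 6, 5]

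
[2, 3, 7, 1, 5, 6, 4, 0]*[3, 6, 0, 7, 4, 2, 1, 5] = [0, 7, 5, 6, 2, 1, 4, 3]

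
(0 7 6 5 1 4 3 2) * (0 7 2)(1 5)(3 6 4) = (0 2 7 4 6 1 3)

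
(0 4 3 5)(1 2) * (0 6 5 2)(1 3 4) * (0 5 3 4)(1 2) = (0 2 4)(1 5 6 3)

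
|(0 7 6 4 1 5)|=6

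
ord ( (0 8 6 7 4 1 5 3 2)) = 9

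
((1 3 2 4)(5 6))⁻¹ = (1 4 2 3)(5 6)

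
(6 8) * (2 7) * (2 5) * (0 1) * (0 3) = (0 1 3)(2 7 5)(6 8)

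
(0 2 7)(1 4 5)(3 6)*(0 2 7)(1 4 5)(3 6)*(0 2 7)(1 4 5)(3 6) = (3 6)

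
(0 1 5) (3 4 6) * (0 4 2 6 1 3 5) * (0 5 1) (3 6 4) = (0 6 1 5 3 2 4) 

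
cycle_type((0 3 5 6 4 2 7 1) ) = 8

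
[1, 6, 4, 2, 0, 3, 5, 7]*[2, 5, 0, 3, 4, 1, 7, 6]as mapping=[0→5, 1→7, 2→4, 3→0, 4→2, 5→3, 6→1, 7→6]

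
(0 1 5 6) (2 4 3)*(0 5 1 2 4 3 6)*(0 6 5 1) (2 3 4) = (0 3 2 4 5 6 1) 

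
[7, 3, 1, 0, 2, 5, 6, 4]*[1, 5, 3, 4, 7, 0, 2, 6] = [6, 4, 5, 1, 3, 0, 2, 7] 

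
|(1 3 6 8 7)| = 5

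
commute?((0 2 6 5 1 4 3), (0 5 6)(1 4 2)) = no:(0 2 6 5 1 4 3) * (0 5 6)(1 4 2) = (0 1 2)(3 5 4), (0 5 6)(1 4 2) * (0 2 6 5 1 4 3) = (0 1 3)(2 4 6)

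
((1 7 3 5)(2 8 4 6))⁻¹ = (1 5 3 7)(2 6 4 8)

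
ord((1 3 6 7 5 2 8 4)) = 8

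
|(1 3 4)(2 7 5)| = 3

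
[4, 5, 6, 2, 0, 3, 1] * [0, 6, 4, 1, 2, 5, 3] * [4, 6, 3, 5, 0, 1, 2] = [3, 1, 5, 0, 4, 6, 2]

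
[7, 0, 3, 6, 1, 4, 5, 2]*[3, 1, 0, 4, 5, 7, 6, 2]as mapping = [0→2, 1→3, 2→4, 3→6, 4→1, 5→5, 6→7, 7→0]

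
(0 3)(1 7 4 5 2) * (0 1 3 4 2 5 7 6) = (0 4 7 2 3 1 6)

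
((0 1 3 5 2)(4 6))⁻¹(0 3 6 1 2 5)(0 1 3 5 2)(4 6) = (0 2 1 5 4 3)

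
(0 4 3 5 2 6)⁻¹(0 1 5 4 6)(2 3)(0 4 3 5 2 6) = (0 4 1 2 3)(5 6)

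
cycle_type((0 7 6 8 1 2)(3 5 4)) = 3.6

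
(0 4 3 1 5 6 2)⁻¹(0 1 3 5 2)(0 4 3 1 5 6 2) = (0 4 5 1 6)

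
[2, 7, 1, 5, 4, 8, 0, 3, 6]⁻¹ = [6, 2, 0, 7, 4, 3, 8, 1, 5]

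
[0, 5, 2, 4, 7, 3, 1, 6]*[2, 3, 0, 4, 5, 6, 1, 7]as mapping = [0→2, 1→6, 2→0, 3→5, 4→7, 5→4, 6→3, 7→1]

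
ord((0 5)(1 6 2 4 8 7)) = 6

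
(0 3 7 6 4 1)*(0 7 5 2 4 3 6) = (0 6 3 5 2 4 1 7)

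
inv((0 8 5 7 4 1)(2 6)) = (0 1 4 7 5 8)(2 6)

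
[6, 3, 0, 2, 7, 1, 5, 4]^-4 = [5, 2, 6, 0, 4, 3, 1, 7]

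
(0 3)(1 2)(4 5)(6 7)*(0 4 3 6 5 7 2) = (0 6 2 1)(3 4 7 5)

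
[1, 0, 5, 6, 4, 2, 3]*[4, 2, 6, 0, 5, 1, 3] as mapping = [0→2, 1→4, 2→1, 3→3, 4→5, 5→6, 6→0] 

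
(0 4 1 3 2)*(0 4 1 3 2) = (0 1 2 4 3)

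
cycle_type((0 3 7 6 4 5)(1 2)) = 2.6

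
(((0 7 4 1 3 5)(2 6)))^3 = (0 1)(2 6)(3 7)(4 5)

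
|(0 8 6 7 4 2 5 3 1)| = 9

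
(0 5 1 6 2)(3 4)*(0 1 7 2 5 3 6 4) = (0 3)(1 4 6 5 7 2)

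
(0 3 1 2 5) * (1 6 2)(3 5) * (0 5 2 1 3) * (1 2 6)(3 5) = (0 6 2)(1 5 3)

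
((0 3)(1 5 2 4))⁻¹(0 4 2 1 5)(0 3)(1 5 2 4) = (1 4 5 2 3)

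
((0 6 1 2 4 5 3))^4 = (0 4 6 5 1 3 2)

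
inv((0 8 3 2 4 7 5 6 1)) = (0 1 6 5 7 4 2 3 8)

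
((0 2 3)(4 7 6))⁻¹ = (0 3 2)(4 6 7)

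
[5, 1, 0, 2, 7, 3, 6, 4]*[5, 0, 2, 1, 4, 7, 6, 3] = [7, 0, 5, 2, 3, 1, 6, 4]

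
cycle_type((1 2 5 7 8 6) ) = 6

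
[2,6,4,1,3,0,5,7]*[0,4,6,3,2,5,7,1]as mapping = [0→6,1→7,2→2,3→4,4→3,5→0,6→5,7→1]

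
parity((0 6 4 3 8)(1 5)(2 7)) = even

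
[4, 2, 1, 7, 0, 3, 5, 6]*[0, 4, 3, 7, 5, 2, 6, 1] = [5, 3, 4, 1, 0, 7, 2, 6]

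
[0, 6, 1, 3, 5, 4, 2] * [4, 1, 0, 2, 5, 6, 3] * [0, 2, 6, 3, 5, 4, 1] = [5, 3, 2, 6, 1, 4, 0]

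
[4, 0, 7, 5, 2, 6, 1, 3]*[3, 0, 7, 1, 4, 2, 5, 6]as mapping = [0→4, 1→3, 2→6, 3→2, 4→7, 5→5, 6→0, 7→1]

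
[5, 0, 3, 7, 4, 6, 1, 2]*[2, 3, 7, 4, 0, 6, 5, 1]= [6, 2, 4, 1, 0, 5, 3, 7]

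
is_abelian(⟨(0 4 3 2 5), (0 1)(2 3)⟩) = no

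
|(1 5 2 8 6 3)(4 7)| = 6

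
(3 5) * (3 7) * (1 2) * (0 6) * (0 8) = (0 6 8)(1 2)(3 5 7)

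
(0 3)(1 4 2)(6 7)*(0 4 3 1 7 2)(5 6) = (0 1 3 4)(2 7 5 6)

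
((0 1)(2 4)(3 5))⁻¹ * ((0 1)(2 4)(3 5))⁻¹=()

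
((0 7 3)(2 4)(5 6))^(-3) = (2 4)(5 6)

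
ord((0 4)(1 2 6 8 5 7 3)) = 14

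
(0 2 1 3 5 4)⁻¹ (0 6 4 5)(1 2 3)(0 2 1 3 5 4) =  (0 4 2 6)(1 5 3)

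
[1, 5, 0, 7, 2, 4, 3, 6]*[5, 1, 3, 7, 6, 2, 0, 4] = [1, 2, 5, 4, 3, 6, 7, 0]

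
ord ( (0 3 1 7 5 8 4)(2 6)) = 14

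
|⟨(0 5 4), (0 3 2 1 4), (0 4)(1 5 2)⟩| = 720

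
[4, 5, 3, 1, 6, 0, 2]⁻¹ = [5, 3, 6, 2, 0, 1, 4]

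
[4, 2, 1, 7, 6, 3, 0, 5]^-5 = [4, 2, 1, 7, 6, 3, 0, 5]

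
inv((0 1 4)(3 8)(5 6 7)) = (0 4 1)(3 8)(5 7 6)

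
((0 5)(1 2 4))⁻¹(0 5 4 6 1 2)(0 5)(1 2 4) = (0 1 6 2 4 5)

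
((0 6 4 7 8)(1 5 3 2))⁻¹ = (0 8 7 4 6)(1 2 3 5)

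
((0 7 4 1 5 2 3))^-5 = (0 4 5 3 7 1 2)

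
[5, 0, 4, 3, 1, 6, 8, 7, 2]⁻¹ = [1, 4, 8, 3, 2, 0, 5, 7, 6]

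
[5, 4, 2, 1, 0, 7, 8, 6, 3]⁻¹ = [4, 3, 2, 8, 1, 0, 7, 5, 6]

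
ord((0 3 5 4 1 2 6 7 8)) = 9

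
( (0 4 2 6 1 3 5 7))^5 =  (0 3 2 7 1 4 5 6)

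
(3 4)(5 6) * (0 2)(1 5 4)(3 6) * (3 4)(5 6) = (0 2)(1 6 3)(4 5)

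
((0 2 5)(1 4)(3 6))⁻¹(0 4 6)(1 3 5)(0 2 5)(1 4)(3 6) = (0 4 6)(1 3 2)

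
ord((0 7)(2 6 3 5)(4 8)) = 4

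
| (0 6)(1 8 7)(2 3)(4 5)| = 6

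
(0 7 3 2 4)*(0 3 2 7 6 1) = (0 6 1)(2 4 3 7)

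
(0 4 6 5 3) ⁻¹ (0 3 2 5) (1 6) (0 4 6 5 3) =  (0 2 3 4) (1 5) 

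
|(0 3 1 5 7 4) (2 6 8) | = 6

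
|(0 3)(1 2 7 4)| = 4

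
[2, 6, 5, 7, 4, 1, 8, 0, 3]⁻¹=[7, 5, 0, 8, 4, 2, 1, 3, 6]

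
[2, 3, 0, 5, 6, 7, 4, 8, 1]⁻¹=[2, 8, 0, 1, 6, 3, 4, 5, 7]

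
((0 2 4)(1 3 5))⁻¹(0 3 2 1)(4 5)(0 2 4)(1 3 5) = (0 1)(2 5 4 3)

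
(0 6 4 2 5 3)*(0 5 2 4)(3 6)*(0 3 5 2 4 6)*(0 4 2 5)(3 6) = (3 5 4)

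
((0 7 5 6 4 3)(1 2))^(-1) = (0 3 4 6 5 7)(1 2)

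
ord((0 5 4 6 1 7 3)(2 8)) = 14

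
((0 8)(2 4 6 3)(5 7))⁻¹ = (0 8)(2 3 6 4)(5 7)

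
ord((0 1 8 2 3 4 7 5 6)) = 9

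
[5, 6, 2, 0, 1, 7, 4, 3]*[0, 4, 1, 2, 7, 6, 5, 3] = [6, 5, 1, 0, 4, 3, 7, 2]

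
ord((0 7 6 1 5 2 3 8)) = 8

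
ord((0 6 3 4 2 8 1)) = 7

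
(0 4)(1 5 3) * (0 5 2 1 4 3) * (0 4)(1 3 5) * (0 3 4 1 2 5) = (1 5)(2 4)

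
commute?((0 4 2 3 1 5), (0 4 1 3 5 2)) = no:(0 4 2 3 1 5)*(0 4 1 3 5 2) = (0 1 2 5 4), (0 4 1 3 5 2)*(0 4 2 3 1 5) = (0 2 4 5 3)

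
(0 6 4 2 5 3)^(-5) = (0 6 4 2 5 3)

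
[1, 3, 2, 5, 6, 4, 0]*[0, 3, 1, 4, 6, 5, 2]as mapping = [0→3, 1→4, 2→1, 3→5, 4→2, 5→6, 6→0]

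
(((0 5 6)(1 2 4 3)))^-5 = (0 5 6)(1 3 4 2)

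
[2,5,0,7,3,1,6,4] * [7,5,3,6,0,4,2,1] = [3,4,7,1,6,5,2,0]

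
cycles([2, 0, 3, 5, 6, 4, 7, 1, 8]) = (0 2 3 5 4 6 7 1)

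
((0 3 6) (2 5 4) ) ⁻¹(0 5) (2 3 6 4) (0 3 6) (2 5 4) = (0 2 5 6) (3 4) 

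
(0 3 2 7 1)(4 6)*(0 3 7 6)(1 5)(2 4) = (0 7 5 1 3 4)(2 6)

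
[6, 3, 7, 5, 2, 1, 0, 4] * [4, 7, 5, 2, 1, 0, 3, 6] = [3, 2, 6, 0, 5, 7, 4, 1] 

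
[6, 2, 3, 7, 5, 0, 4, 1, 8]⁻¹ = [5, 7, 1, 2, 6, 4, 0, 3, 8]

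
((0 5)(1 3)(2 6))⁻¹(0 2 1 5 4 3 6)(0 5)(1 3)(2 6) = (0 4 1 2 5 6 3)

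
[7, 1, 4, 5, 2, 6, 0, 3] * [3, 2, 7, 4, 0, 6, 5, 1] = [1, 2, 0, 6, 7, 5, 3, 4]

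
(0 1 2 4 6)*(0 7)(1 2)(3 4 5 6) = (0 2 5 6 7)(3 4)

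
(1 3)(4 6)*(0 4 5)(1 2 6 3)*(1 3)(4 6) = (0 6 5)(1 3 2 4)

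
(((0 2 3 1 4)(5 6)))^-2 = (0 1 2 4 3)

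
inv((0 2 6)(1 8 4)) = (0 6 2)(1 4 8)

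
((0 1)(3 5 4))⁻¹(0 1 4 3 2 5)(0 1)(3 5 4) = (0 3 5 2 4 1)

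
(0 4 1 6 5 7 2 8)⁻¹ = (0 8 2 7 5 6 1 4)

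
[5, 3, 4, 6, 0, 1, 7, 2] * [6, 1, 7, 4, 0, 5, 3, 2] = [5, 4, 0, 3, 6, 1, 2, 7]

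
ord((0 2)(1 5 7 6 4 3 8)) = 14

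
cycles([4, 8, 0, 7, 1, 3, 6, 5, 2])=(0 4 1 8 2) (3 7 5) 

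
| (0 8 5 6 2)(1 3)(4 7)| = 10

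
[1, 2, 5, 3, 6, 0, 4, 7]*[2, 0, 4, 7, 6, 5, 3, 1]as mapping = [0→0, 1→4, 2→5, 3→7, 4→3, 5→2, 6→6, 7→1]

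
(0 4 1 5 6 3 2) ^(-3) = (0 6 4 3 1 2 5) 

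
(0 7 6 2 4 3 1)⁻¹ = (0 1 3 4 2 6 7)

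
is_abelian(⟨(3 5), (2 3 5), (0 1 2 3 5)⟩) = no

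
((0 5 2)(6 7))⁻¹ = (0 2 5)(6 7)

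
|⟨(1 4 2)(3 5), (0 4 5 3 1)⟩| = 720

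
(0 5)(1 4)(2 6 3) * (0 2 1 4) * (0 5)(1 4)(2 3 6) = (1 5 3 4)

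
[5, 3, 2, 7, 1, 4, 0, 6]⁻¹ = [6, 4, 2, 1, 5, 0, 7, 3]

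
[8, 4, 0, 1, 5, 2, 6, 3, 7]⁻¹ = [2, 3, 5, 7, 1, 4, 6, 8, 0]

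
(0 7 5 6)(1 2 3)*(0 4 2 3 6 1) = (0 7 5 1 3)(2 6 4)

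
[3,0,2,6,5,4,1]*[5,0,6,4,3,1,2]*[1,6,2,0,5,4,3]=[5,4,3,2,6,0,1]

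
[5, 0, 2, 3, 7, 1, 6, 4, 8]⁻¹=[1, 5, 2, 3, 7, 0, 6, 4, 8]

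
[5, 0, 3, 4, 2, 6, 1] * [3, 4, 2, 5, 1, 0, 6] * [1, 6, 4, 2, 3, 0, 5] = [1, 2, 0, 6, 4, 5, 3]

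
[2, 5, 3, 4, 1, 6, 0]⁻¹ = [6, 4, 0, 2, 3, 1, 5]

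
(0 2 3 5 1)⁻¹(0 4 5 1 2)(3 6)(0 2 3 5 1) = (0 3 2 4 1)(5 6)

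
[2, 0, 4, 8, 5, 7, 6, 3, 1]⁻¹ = [1, 8, 0, 7, 2, 4, 6, 5, 3]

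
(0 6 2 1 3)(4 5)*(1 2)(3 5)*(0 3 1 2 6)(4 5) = (1 4)(2 6)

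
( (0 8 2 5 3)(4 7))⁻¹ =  (0 3 5 2 8)(4 7)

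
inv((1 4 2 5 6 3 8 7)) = (1 7 8 3 6 5 2 4)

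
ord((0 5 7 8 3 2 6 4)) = 8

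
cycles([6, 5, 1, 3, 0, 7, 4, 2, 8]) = (0 6 4)(1 5 7 2)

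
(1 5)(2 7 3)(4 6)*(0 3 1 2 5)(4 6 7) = (0 3 5 2 4 7 1)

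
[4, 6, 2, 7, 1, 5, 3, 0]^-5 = [4, 6, 2, 7, 1, 5, 3, 0]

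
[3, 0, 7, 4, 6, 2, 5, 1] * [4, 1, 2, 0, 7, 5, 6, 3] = [0, 4, 3, 7, 6, 2, 5, 1]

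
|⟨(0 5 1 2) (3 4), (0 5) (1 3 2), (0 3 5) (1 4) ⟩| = 720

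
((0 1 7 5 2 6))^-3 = (0 5)(1 2)(6 7)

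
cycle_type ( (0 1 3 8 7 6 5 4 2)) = 9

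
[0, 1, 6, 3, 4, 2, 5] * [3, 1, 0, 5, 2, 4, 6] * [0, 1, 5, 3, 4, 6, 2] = [3, 1, 2, 6, 5, 0, 4]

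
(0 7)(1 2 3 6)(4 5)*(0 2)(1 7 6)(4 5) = (0 6 7 2 3 1)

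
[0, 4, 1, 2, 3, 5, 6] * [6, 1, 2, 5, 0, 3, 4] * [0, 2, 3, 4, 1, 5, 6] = [6, 0, 2, 3, 5, 4, 1]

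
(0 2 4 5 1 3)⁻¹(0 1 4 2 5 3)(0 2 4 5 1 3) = (0 2 3 5 4 1)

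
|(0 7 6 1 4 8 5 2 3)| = 9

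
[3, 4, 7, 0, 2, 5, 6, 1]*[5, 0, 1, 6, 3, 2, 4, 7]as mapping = [0→6, 1→3, 2→7, 3→5, 4→1, 5→2, 6→4, 7→0]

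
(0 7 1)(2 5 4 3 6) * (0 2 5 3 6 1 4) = (0 7 4 6 5)(1 2 3)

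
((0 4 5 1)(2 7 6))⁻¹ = (0 1 5 4)(2 6 7)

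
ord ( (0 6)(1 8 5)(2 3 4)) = 6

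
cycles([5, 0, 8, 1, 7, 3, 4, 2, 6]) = (0 5 3 1) (2 8 6 4 7) 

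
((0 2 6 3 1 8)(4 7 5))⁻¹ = (0 8 1 3 6 2)(4 5 7)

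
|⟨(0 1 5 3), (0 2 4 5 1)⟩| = 120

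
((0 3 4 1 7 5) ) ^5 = (0 5 7 1 4 3) 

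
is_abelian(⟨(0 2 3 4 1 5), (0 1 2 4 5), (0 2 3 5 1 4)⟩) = no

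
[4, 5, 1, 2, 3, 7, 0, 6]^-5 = [2, 6, 7, 5, 1, 0, 3, 4]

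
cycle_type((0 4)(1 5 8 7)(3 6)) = 2^2.4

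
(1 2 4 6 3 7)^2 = (1 4 3)(2 6 7)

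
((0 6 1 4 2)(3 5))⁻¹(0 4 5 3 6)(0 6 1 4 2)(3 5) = (1 6 2 3 5)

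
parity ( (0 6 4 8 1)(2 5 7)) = even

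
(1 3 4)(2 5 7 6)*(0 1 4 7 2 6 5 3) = (0 1)(2 3 7 5)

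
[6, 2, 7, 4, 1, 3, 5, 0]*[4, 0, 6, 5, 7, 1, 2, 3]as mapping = [0→2, 1→6, 2→3, 3→7, 4→0, 5→5, 6→1, 7→4]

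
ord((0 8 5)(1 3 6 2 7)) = 15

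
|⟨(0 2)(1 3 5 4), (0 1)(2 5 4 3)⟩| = 360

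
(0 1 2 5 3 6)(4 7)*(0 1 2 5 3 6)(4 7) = (0 2 3)(1 5 6)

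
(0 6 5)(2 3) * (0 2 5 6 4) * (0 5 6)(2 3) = (0 4 5 3 6)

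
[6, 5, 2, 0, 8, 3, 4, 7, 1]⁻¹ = [3, 8, 2, 5, 6, 1, 0, 7, 4]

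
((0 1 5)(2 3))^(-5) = (0 1 5)(2 3)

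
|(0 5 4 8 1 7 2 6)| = 8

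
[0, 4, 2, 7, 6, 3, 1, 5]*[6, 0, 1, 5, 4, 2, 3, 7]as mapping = [0→6, 1→4, 2→1, 3→7, 4→3, 5→5, 6→0, 7→2]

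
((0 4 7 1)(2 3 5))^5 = (0 4 7 1)(2 5 3)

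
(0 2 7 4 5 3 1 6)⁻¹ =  (0 6 1 3 5 4 7 2)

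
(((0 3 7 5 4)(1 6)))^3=(0 5 3 4 7)(1 6)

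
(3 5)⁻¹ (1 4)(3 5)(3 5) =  (1 4)(3 5)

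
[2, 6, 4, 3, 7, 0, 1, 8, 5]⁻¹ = [5, 6, 0, 3, 2, 8, 1, 4, 7]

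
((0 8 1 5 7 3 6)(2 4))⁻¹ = (0 6 3 7 5 1 8)(2 4)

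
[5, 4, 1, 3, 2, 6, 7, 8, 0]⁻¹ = [8, 2, 4, 3, 1, 0, 5, 6, 7]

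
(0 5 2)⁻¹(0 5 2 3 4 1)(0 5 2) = (0 3 4 1 5 2)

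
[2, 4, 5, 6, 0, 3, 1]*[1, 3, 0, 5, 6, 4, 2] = [0, 6, 4, 2, 1, 5, 3]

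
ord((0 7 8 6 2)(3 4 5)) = 15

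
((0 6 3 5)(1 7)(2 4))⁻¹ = (0 5 3 6)(1 7)(2 4)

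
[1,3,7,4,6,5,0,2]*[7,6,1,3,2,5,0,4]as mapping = [0→6,1→3,2→4,3→2,4→0,5→5,6→7,7→1]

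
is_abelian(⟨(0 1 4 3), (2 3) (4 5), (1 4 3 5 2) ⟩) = no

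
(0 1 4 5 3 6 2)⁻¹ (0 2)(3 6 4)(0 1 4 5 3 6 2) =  (0 1)(2 5 6)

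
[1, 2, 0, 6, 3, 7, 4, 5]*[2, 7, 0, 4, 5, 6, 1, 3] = [7, 0, 2, 1, 4, 3, 5, 6]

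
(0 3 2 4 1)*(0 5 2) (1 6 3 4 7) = (0 4 6 3) (1 5 2 7) 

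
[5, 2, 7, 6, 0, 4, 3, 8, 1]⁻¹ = [4, 8, 1, 6, 5, 0, 3, 2, 7]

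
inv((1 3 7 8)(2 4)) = (1 8 7 3)(2 4)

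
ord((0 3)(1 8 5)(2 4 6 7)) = 12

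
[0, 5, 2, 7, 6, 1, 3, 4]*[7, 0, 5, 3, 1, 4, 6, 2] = [7, 4, 5, 2, 6, 0, 3, 1] 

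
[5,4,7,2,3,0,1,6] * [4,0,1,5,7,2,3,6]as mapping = [0→2,1→7,2→6,3→1,4→5,5→4,6→0,7→3]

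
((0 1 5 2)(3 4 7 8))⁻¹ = (0 2 5 1)(3 8 7 4)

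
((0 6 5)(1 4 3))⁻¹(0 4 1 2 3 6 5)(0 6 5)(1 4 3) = (0 6 3 4 2 1 5)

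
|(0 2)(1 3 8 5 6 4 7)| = 14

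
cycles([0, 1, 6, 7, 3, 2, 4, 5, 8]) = (2 6 4 3 7 5)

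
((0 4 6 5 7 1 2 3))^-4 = (0 7)(1 4)(2 6)(3 5)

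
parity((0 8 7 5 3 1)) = odd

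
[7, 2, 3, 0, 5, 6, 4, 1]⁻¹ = [3, 7, 1, 2, 6, 4, 5, 0]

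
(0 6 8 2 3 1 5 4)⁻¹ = (0 4 5 1 3 2 8 6)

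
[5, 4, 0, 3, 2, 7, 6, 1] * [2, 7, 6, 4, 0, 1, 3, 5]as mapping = [0→1, 1→0, 2→2, 3→4, 4→6, 5→5, 6→3, 7→7]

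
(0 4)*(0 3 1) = (0 4 3 1)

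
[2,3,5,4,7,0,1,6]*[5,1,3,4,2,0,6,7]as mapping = [0→3,1→4,2→0,3→2,4→7,5→5,6→1,7→6]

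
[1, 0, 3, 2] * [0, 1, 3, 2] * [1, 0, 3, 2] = [0, 1, 3, 2]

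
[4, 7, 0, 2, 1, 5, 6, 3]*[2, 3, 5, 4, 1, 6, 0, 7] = [1, 7, 2, 5, 3, 6, 0, 4]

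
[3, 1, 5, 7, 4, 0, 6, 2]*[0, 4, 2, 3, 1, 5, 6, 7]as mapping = [0→3, 1→4, 2→5, 3→7, 4→1, 5→0, 6→6, 7→2]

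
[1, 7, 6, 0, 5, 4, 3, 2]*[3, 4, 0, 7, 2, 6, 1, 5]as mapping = [0→4, 1→5, 2→1, 3→3, 4→6, 5→2, 6→7, 7→0]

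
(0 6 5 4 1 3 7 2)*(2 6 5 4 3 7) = (0 5 3 2)(1 7 6 4)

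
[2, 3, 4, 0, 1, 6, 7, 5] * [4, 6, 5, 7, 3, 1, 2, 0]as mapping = [0→5, 1→7, 2→3, 3→4, 4→6, 5→2, 6→0, 7→1]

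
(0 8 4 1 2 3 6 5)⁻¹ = (0 5 6 3 2 1 4 8)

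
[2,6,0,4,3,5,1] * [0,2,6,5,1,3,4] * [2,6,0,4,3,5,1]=[1,3,2,6,5,4,0]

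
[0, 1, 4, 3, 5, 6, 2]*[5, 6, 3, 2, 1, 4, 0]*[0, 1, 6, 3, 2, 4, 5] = [4, 5, 1, 6, 2, 0, 3]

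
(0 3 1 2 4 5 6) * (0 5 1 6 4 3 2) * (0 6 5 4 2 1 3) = (0 1 6 4 3 5 2)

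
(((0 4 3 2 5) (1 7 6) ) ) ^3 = (0 2 4 5 3) 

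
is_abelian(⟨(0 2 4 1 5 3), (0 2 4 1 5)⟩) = no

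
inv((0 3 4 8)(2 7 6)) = (0 8 4 3)(2 6 7)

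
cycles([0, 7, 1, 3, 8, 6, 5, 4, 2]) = (1 7 4 8 2)(5 6)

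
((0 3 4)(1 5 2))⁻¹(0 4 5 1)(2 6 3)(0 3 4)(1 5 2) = (0 2 5 3)(1 6 4)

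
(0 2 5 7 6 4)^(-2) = (0 6 5)(2 4 7)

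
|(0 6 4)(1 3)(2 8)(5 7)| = 6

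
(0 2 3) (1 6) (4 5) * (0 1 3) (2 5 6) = (0 5 4 6 3 1 2) 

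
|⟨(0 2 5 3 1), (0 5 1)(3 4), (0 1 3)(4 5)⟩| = 720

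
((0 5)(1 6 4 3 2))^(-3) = (0 5)(1 4 2 6 3)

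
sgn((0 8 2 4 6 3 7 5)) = -1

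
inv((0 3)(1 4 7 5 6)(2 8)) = (0 3)(1 6 5 7 4)(2 8)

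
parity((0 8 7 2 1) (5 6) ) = odd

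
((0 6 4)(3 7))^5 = (0 4 6)(3 7)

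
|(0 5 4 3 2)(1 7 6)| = 15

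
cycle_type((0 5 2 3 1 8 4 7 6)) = 9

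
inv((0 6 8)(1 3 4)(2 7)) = (0 8 6)(1 4 3)(2 7)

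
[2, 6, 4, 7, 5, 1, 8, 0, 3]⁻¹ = [7, 5, 0, 8, 2, 4, 1, 3, 6]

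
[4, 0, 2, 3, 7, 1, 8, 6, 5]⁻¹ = [1, 5, 2, 3, 0, 8, 7, 4, 6]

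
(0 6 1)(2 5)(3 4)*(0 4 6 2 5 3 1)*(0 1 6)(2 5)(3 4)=(0 5 2 4 6 1 3)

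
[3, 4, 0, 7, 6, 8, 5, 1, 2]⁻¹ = [2, 7, 8, 0, 1, 6, 4, 3, 5]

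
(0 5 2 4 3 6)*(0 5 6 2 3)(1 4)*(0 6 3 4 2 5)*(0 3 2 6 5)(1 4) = (0 2 4 5 1 6 3)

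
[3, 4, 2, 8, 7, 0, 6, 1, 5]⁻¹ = [5, 7, 2, 0, 1, 8, 6, 4, 3]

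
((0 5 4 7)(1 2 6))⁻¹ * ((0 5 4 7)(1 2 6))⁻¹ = (0 4)(1 2 6)(5 7)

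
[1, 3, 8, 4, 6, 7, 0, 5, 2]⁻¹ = [6, 0, 8, 1, 3, 7, 4, 5, 2]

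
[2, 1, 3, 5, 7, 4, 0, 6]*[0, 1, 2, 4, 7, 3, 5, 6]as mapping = [0→2, 1→1, 2→4, 3→3, 4→6, 5→7, 6→0, 7→5]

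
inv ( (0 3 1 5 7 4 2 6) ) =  (0 6 2 4 7 5 1 3) 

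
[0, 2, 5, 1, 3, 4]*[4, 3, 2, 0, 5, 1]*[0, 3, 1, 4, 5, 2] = [5, 1, 3, 4, 0, 2]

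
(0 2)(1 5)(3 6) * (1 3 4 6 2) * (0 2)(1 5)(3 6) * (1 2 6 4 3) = (0 5 4 1 2 6 3)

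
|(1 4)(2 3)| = 2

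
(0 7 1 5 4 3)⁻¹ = (0 3 4 5 1 7)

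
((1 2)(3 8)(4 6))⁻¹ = (1 2)(3 8)(4 6)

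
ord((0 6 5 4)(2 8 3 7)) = 4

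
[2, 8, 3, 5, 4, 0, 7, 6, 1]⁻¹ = [5, 8, 0, 2, 4, 3, 7, 6, 1]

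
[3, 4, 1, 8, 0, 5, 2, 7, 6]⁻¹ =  [4, 2, 6, 0, 1, 5, 8, 7, 3]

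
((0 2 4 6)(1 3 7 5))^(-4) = ()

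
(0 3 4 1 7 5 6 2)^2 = (0 4 7 6)(1 5 2 3)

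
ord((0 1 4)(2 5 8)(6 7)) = 6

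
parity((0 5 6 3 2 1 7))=even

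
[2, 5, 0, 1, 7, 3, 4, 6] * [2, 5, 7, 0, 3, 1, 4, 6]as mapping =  [0→7, 1→1, 2→2, 3→5, 4→6, 5→0, 6→3, 7→4]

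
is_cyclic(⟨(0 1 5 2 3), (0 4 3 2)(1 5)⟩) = no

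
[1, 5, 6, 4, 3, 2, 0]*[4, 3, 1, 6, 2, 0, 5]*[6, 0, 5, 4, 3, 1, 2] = [4, 6, 1, 5, 2, 0, 3]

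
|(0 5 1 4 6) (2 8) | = 10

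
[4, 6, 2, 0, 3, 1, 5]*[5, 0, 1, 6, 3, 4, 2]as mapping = [0→3, 1→2, 2→1, 3→5, 4→6, 5→0, 6→4]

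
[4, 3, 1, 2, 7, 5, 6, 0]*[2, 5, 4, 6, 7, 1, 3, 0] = [7, 6, 5, 4, 0, 1, 3, 2]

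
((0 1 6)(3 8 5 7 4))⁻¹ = (0 6 1)(3 4 7 5 8)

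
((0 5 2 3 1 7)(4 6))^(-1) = (0 7 1 3 2 5)(4 6)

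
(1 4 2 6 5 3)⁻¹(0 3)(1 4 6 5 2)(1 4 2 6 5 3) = (0 1)(2 5 3 6 4)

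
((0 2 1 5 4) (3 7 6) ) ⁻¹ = (0 4 5 1 2) (3 6 7) 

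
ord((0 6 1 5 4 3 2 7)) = 8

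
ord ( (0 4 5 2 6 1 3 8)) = 8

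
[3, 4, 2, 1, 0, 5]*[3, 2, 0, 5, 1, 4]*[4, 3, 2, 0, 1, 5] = [5, 3, 4, 2, 0, 1]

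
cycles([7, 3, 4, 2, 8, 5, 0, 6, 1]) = (0 7 6)(1 3 2 4 8)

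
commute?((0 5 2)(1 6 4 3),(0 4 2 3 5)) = no:(0 5 2)(1 6 4 3)*(0 4 2 3 5) = (1 6 2 4 5 3),(0 4 2 3 5)*(0 5 2)(1 6 4 3) = (0 3 2 1 6 4)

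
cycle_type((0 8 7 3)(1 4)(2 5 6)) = 2.3.4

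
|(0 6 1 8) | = 4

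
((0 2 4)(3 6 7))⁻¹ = (0 4 2)(3 7 6)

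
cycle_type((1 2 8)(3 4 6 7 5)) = 3.5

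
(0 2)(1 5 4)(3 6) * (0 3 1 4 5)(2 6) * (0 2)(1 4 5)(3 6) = (0 3)(1 2 6 4 5)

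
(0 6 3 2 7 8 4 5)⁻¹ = (0 5 4 8 7 2 3 6)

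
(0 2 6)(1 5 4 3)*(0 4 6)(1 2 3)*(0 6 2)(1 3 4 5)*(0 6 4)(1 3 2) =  (1 3 6 5)(2 4)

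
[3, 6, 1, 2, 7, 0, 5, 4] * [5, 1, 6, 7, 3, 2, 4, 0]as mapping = [0→7, 1→4, 2→1, 3→6, 4→0, 5→5, 6→2, 7→3]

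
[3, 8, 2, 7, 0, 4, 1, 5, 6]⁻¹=[4, 6, 2, 0, 5, 7, 8, 3, 1]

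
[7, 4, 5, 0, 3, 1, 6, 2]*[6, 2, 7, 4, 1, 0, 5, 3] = [3, 1, 0, 6, 4, 2, 5, 7]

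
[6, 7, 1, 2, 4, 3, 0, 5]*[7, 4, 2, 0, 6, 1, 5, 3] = [5, 3, 4, 2, 6, 0, 7, 1]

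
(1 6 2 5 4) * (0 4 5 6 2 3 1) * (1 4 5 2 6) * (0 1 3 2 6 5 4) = (0 4 1 5 6 2 3)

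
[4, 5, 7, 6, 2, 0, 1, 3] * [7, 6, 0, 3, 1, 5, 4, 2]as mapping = [0→1, 1→5, 2→2, 3→4, 4→0, 5→7, 6→6, 7→3]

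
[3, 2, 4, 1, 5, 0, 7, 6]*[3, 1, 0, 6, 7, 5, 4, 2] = [6, 0, 7, 1, 5, 3, 2, 4]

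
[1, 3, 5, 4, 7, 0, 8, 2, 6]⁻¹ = [5, 0, 7, 1, 3, 2, 8, 4, 6]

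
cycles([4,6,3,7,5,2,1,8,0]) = (0 4 5 2 3 7 8)(1 6)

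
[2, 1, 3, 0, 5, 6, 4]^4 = [2, 1, 3, 0, 5, 6, 4]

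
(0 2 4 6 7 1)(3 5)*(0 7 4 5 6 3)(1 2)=(0 1 7 2 5)(3 6 4)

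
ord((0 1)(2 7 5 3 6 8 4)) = 14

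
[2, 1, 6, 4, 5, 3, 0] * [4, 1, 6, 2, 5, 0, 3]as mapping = [0→6, 1→1, 2→3, 3→5, 4→0, 5→2, 6→4]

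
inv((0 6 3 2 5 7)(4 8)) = (0 7 5 2 3 6)(4 8)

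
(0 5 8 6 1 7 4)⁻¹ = (0 4 7 1 6 8 5)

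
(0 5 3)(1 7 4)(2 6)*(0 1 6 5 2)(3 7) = (0 2 5 7 4 6)(1 3)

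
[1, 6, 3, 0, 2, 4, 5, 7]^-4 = [5, 4, 1, 6, 0, 3, 2, 7]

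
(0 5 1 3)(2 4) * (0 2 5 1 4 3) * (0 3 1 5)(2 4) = (0 5 2 1 3 4)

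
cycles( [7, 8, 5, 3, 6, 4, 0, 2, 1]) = (0 7 2 5 4 6)(1 8)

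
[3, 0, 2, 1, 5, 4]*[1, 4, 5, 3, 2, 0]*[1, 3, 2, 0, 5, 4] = [0, 3, 4, 5, 1, 2]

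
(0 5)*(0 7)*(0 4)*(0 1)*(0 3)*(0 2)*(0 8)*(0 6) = (0 5 7 4 1 3 2 8 6)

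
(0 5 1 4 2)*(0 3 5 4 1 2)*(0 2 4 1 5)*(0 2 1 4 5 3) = (0 4 1 3 2) 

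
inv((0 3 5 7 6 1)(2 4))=(0 1 6 7 5 3)(2 4)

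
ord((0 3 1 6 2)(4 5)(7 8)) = 10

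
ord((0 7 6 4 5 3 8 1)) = 8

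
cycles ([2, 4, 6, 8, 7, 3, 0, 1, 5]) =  (0 2 6)(1 4 7)(3 8 5)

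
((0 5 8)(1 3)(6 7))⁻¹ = (0 8 5)(1 3)(6 7)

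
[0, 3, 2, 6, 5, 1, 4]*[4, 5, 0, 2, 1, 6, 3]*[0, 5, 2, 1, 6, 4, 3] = [6, 2, 0, 1, 3, 4, 5]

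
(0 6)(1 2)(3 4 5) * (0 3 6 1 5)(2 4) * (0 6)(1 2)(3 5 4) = (0 2 4 6 5)(1 3)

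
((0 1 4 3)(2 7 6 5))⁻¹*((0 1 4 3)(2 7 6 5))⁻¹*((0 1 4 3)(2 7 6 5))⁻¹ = (0 1 4 3)(2 7 6 5)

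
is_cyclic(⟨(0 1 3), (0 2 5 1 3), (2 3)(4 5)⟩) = no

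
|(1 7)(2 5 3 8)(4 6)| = 4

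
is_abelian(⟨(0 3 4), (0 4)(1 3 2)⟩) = no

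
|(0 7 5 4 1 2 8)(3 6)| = 14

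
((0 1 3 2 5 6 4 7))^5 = (0 6 3 7 5 1 4 2)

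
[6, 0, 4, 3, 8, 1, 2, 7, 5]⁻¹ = [1, 5, 6, 3, 2, 8, 0, 7, 4]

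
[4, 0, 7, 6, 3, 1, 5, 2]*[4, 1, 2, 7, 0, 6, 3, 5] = [0, 4, 5, 3, 7, 1, 6, 2]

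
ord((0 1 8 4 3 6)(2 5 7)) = 6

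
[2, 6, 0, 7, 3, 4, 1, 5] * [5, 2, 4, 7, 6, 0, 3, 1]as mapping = [0→4, 1→3, 2→5, 3→1, 4→7, 5→6, 6→2, 7→0]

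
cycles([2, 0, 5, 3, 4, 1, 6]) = (0 2 5 1)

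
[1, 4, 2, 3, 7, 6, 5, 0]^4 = [0, 1, 2, 3, 4, 5, 6, 7]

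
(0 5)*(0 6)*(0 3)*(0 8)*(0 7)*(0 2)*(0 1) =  (0 5 6 3 8 7 2 1)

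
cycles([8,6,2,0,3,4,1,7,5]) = (0 8 5 4 3)(1 6)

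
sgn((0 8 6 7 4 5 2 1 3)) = 1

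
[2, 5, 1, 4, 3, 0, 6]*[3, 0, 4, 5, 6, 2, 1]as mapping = [0→4, 1→2, 2→0, 3→6, 4→5, 5→3, 6→1]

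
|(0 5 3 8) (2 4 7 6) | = 4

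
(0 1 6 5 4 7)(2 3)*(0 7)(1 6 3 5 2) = (0 6 2 5 4)(1 3)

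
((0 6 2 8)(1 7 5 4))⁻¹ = (0 8 2 6)(1 4 5 7)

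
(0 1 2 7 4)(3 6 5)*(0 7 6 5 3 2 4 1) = (1 4 7)(2 6 3 5)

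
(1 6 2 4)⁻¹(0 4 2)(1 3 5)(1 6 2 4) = (0 1 4)(3 5 6)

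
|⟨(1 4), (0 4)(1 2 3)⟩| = 120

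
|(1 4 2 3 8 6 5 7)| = 8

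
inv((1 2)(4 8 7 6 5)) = (1 2)(4 5 6 7 8)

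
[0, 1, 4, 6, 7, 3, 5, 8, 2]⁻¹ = [0, 1, 8, 5, 2, 6, 3, 4, 7]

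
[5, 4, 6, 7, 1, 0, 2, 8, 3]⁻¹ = [5, 4, 6, 8, 1, 0, 2, 3, 7]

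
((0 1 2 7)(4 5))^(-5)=(0 7 2 1)(4 5)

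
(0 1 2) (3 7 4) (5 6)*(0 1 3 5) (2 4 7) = (0 3 2 1 4 5 6) 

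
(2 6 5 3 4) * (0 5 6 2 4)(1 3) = (0 5 1 3)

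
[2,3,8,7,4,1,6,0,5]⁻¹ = [7,5,0,1,4,8,6,3,2]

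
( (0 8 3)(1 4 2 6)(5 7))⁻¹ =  (0 3 8)(1 6 2 4)(5 7)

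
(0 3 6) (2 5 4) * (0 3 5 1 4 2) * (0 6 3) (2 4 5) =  (0 2 1 5 4 6) 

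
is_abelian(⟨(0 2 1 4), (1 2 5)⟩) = no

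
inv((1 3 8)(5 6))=(1 8 3)(5 6)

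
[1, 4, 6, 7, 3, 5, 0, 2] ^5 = [2, 6, 3, 1, 0, 5, 7, 4] 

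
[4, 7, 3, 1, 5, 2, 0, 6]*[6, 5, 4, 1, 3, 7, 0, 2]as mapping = [0→3, 1→2, 2→1, 3→5, 4→7, 5→4, 6→6, 7→0]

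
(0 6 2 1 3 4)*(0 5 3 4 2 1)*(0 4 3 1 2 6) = (1 3 6 2 4 5)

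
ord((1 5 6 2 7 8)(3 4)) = 6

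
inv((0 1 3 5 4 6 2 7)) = (0 7 2 6 4 5 3 1)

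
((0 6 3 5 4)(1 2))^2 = (0 3 4 6 5)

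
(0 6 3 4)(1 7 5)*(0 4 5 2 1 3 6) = (1 7 2)(3 5)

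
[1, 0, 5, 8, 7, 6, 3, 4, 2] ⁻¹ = [1, 0, 8, 6, 7, 2, 5, 4, 3] 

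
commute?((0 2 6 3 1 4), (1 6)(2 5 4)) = no:(0 2 6 3 1 4) * (1 6)(2 5 4) = (0 5 4)(1 2)(3 6), (1 6)(2 5 4) * (0 2 6 3 1 4) = (0 2 5)(1 3)(4 6)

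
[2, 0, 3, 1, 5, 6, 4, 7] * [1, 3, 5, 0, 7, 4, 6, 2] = [5, 1, 0, 3, 4, 6, 7, 2]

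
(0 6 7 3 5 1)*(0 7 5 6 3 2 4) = (0 3 6 5 1 7 2 4)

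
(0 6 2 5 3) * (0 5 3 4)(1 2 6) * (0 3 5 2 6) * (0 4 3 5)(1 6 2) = (0 6 4 5 3 1 2)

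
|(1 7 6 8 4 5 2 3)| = 8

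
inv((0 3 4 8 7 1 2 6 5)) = (0 5 6 2 1 7 8 4 3)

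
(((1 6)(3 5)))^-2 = ()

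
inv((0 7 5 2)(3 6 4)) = (0 2 5 7)(3 4 6)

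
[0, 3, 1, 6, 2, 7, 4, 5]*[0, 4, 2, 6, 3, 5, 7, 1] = [0, 6, 4, 7, 2, 1, 3, 5]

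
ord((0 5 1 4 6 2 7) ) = 7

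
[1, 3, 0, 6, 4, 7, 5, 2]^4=[5, 7, 6, 2, 4, 1, 0, 3]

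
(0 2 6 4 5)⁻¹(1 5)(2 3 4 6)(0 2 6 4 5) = (0 1)(3 5 4 6)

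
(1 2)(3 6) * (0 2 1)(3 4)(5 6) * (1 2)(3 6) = (0 1 2)(3 5)(4 6)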